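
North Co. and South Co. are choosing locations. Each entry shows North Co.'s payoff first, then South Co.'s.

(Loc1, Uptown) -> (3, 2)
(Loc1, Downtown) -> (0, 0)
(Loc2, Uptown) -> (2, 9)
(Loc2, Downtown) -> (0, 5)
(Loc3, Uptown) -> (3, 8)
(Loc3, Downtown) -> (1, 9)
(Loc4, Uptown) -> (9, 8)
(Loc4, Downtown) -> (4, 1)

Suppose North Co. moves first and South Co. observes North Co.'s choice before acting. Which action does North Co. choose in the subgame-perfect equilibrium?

Loc4

Work backward from South Co.'s decision.
- Loc1: BR = Uptown, leader payoff 3.
- Loc2: BR = Uptown, leader payoff 2.
- Loc3: BR = Downtown, leader payoff 1.
- Loc4: BR = Uptown, leader payoff 9.
Among 3, 2, 1, 9, the best is 9 at Loc4. Subgame-perfect outcome: (Loc4, Uptown) with payoffs (9, 8).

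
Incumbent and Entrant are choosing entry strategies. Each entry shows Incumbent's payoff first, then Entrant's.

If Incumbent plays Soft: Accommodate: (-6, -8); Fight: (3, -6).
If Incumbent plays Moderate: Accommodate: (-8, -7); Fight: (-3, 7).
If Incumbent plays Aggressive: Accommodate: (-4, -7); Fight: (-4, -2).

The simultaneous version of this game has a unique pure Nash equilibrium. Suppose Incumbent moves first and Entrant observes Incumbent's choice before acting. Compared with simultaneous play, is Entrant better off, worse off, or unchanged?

Work backward from Entrant's decision.
- Soft: BR = Fight, leader payoff 3.
- Moderate: BR = Fight, leader payoff -3.
- Aggressive: BR = Fight, leader payoff -4.
Maximizing over 3, -3, -4, Incumbent chooses Soft. Subgame-perfect outcome: (Soft, Fight) with payoffs (3, -6).
Now find the simultaneous Nash equilibrium.
Incumbent's best replies: Accommodate→Aggressive; Fight→Soft.
Entrant's best replies: Soft→Fight; Moderate→Fight; Aggressive→Fight.
The unique mutual best reply is (Soft, Fight), giving (3, -6).
Entrant earns -6 sequentially versus -6 at the Nash outcome: unchanged.

unchanged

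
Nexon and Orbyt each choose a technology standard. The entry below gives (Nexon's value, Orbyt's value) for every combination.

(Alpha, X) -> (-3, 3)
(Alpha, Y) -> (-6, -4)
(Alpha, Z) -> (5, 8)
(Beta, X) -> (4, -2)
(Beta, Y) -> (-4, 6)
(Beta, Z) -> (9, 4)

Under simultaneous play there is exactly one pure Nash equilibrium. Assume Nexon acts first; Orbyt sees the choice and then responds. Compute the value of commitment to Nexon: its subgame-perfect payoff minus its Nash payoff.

Orbyt best-responds to each possible Nexon move:
- Alpha: Orbyt compares 3, -4, 8 and picks Z; Nexon would get 5.
- Beta: Orbyt compares -2, 6, 4 and picks Y; Nexon would get -4.
Among 5, -4, the best is 5 at Alpha. Subgame-perfect outcome: (Alpha, Z) with payoffs (5, 8).
For the simultaneous game, intersect best replies.
Nexon's best replies: X→Beta; Y→Beta; Z→Beta.
Orbyt's best replies: Alpha→Z; Beta→Y.
Only (Beta, Y) has each player best-responding; Nash payoffs (-4, 6).
Nexon's commitment gain: 5 − -4 = 9.

9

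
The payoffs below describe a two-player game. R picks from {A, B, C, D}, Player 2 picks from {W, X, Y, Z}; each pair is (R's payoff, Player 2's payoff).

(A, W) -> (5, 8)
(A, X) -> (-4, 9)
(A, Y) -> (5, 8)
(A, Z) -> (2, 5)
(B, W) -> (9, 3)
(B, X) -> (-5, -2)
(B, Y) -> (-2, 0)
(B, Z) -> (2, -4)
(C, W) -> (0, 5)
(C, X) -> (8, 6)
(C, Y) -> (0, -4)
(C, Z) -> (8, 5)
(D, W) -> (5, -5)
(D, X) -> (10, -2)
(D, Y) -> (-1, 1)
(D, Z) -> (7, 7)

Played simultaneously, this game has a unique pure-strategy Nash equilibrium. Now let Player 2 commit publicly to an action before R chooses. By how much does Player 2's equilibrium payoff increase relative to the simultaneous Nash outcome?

Solve by backward induction (Player 2 leads).
- W → R plays B (best of 5, 9, 0, 5); Player 2 gets 3.
- X → R plays D (best of -4, -5, 8, 10); Player 2 gets -2.
- Y → R plays A (best of 5, -2, 0, -1); Player 2 gets 8.
- Z → R plays C (best of 2, 2, 8, 7); Player 2 gets 5.
Among 3, -2, 8, 5, the best is 8 at Y. Subgame-perfect outcome: (A, Y) with payoffs (5, 8).
Under simultaneous play:
R's best replies: W→B; X→D; Y→A; Z→C.
Player 2's best replies: A→X; B→W; C→X; D→Z.
The unique mutual best reply is (B, W), giving (9, 3).
Player 2's commitment gain: 8 − 3 = 5.

5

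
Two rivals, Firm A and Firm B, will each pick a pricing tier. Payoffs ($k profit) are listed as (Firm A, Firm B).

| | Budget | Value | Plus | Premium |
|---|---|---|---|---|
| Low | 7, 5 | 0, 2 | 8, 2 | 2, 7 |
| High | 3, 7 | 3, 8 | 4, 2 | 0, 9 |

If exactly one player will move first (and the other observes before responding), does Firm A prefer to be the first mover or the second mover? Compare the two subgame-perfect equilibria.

If Firm A leads: Firm B's best replies are Low→Premium, High→Premium; Firm A's induced payoffs 2, 0; outcome (Low, Premium), payoffs (2, 7).
If Firm B leads: Firm A's best replies are Budget→Low, Value→High, Plus→Low, Premium→Low; Firm B's induced payoffs 5, 8, 2, 7; outcome (High, Value), payoffs (3, 8).
Firm A gets 2 moving first and 3 moving second, so Firm A prefers to move second.

second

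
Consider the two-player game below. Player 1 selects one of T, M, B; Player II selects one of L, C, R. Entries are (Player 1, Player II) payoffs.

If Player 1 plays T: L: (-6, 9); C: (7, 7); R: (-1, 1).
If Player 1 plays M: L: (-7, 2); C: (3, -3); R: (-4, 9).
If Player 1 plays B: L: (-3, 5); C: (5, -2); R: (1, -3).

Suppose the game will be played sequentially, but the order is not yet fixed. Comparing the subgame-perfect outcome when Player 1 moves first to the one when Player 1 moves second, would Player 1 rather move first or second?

If Player 1 leads: Player II's best replies are T→L, M→R, B→L; Player 1's induced payoffs -6, -4, -3; outcome (B, L), payoffs (-3, 5).
If Player II leads: Player 1's best replies are L→B, C→T, R→B; Player II's induced payoffs 5, 7, -3; outcome (T, C), payoffs (7, 7).
Player 1 gets -3 moving first and 7 moving second, so Player 1 prefers to move second.

second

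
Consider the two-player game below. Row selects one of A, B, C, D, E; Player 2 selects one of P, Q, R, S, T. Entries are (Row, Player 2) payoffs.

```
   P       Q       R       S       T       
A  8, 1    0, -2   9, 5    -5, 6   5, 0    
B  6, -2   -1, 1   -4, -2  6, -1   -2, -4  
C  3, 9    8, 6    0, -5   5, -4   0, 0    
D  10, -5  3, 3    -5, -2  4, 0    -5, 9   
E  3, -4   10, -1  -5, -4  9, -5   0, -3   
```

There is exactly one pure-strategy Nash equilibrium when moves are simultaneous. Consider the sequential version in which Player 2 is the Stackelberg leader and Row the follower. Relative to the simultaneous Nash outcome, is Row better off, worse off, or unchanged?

Solve by backward induction (Player 2 leads).
- P: BR = D, leader payoff -5.
- Q: BR = E, leader payoff -1.
- R: BR = A, leader payoff 5.
- S: BR = E, leader payoff -5.
- T: BR = A, leader payoff 0.
Player 2's induced payoffs are -5, -1, 5, -5, 0, so Player 2 commits to R. Subgame-perfect outcome: (A, R) with payoffs (9, 5).
Under simultaneous play:
Row's best replies: P→D; Q→E; R→A; S→E; T→A.
Player 2's best replies: A→S; B→Q; C→P; D→T; E→Q.
The unique mutual best reply is (E, Q), giving (10, -1).
Row earns 9 sequentially versus 10 at the Nash outcome: worse off.

worse off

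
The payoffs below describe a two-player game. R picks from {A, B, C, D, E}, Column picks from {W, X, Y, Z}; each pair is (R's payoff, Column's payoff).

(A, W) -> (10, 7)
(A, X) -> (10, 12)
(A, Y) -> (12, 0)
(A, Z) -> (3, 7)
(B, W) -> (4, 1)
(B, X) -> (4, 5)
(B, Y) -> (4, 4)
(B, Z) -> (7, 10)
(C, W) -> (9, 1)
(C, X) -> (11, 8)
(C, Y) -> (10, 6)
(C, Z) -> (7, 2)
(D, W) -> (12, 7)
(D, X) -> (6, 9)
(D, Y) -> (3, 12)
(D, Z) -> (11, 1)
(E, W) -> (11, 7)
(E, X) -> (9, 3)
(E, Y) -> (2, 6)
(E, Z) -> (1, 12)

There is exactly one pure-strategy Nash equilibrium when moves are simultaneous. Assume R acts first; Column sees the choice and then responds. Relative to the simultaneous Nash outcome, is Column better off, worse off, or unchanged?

unchanged

Solve by backward induction (R leads).
- A: Column compares 7, 12, 0, 7 and picks X; R would get 10.
- B: Column compares 1, 5, 4, 10 and picks Z; R would get 7.
- C: Column compares 1, 8, 6, 2 and picks X; R would get 11.
- D: Column compares 7, 9, 12, 1 and picks Y; R would get 3.
- E: Column compares 7, 3, 6, 12 and picks Z; R would get 1.
Among 10, 7, 11, 3, 1, the best is 11 at C. Subgame-perfect outcome: (C, X) with payoffs (11, 8).
For the simultaneous game, intersect best replies.
R's best replies: W→D; X→C; Y→A; Z→D.
Column's best replies: A→X; B→Z; C→X; D→Y; E→Z.
The unique mutual best reply is (C, X), giving (11, 8).
Column earns 8 sequentially versus 8 at the Nash outcome: unchanged.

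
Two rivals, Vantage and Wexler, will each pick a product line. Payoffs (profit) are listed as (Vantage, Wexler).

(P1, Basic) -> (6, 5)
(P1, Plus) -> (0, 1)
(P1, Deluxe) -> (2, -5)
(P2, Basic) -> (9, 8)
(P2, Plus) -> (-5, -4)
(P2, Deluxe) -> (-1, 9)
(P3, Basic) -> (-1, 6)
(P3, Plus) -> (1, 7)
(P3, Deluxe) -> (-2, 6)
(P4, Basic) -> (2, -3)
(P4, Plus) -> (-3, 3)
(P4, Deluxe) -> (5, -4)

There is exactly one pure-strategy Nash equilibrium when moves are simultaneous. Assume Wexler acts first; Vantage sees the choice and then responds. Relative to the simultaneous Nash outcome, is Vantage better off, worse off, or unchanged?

Backward induction with Wexler moving first.
- Basic: BR = P2, leader payoff 8.
- Plus: BR = P3, leader payoff 7.
- Deluxe: BR = P4, leader payoff -4.
Maximizing over 8, 7, -4, Wexler chooses Basic. Subgame-perfect outcome: (P2, Basic) with payoffs (9, 8).
For the simultaneous game, intersect best replies.
Vantage's best replies: Basic→P2; Plus→P3; Deluxe→P4.
Wexler's best replies: P1→Basic; P2→Deluxe; P3→Plus; P4→Plus.
Only (P3, Plus) has each player best-responding; Nash payoffs (1, 7).
Vantage earns 9 sequentially versus 1 at the Nash outcome: better off.

better off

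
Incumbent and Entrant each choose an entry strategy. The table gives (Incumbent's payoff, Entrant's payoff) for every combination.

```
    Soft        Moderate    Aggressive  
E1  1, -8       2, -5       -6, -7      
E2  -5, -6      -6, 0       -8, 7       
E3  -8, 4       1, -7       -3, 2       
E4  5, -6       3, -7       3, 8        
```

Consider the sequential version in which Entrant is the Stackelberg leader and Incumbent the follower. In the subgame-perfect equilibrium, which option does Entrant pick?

Aggressive

Backward induction with Entrant moving first.
- Soft → Incumbent plays E4 (best of 1, -5, -8, 5); Entrant gets -6.
- Moderate → Incumbent plays E4 (best of 2, -6, 1, 3); Entrant gets -7.
- Aggressive → Incumbent plays E4 (best of -6, -8, -3, 3); Entrant gets 8.
Entrant's induced payoffs are -6, -7, 8, so Entrant commits to Aggressive. Subgame-perfect outcome: (E4, Aggressive) with payoffs (3, 8).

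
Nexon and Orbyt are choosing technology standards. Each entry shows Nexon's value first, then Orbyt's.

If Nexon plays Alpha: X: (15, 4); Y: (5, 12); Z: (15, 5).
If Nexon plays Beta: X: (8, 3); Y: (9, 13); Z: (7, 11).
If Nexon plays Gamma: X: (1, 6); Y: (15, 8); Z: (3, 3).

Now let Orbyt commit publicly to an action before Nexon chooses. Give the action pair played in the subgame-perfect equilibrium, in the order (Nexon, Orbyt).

(Gamma, Y)

Solve by backward induction (Orbyt leads).
- X → Nexon plays Alpha (best of 15, 8, 1); Orbyt gets 4.
- Y → Nexon plays Gamma (best of 5, 9, 15); Orbyt gets 8.
- Z → Nexon plays Alpha (best of 15, 7, 3); Orbyt gets 5.
Maximizing over 4, 8, 5, Orbyt chooses Y. Subgame-perfect outcome: (Gamma, Y) with payoffs (15, 8).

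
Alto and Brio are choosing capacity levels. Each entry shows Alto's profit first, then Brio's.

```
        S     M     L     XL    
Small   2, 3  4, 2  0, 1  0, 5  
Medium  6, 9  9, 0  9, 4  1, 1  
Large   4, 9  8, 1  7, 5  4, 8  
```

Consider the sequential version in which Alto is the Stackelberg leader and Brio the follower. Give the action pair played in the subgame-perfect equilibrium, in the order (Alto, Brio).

Brio best-responds to each possible Alto move:
- Small: Brio compares 3, 2, 1, 5 and picks XL; Alto would get 0.
- Medium: Brio compares 9, 0, 4, 1 and picks S; Alto would get 6.
- Large: Brio compares 9, 1, 5, 8 and picks S; Alto would get 4.
Maximizing over 0, 6, 4, Alto chooses Medium. Subgame-perfect outcome: (Medium, S) with payoffs (6, 9).

(Medium, S)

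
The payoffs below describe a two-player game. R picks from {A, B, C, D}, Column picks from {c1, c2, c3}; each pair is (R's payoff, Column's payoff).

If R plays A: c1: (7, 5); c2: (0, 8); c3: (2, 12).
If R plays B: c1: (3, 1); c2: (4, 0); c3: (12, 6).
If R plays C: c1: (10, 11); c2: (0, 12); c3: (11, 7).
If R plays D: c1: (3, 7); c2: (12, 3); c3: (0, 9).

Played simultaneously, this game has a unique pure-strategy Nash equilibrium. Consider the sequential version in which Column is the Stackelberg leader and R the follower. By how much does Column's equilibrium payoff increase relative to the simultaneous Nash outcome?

5

R best-responds to each possible Column move:
- c1: R compares 7, 3, 10, 3 and picks C; Column would get 11.
- c2: R compares 0, 4, 0, 12 and picks D; Column would get 3.
- c3: R compares 2, 12, 11, 0 and picks B; Column would get 6.
Column's induced payoffs are 11, 3, 6, so Column commits to c1. Subgame-perfect outcome: (C, c1) with payoffs (10, 11).
For the simultaneous game, intersect best replies.
R's best replies: c1→C; c2→D; c3→B.
Column's best replies: A→c3; B→c3; C→c2; D→c3.
Only (B, c3) has each player best-responding; Nash payoffs (12, 6).
Column's commitment gain: 11 − 6 = 5.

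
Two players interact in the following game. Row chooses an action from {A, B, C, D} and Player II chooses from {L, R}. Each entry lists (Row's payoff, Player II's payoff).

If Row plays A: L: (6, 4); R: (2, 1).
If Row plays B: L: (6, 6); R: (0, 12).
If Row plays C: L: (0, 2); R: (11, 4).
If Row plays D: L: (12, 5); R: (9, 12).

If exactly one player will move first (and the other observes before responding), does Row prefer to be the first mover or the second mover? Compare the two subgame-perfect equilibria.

second

If Row leads: Player II's best replies are A→L, B→R, C→R, D→R; Row's induced payoffs 6, 0, 11, 9; outcome (C, R), payoffs (11, 4).
If Player II leads: Row's best replies are L→D, R→C; Player II's induced payoffs 5, 4; outcome (D, L), payoffs (12, 5).
Row gets 11 moving first and 12 moving second, so Row prefers to move second.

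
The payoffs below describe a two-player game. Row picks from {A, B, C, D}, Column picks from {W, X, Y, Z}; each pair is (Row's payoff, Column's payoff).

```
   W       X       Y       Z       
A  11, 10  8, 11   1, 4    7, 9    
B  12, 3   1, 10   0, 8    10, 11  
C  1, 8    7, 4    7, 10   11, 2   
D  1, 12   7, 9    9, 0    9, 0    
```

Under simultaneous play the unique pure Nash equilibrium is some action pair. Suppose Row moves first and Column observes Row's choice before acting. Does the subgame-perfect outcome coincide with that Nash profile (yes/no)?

Work backward from Column's decision.
- A: BR = X, leader payoff 8.
- B: BR = Z, leader payoff 10.
- C: BR = Y, leader payoff 7.
- D: BR = W, leader payoff 1.
Row's induced payoffs are 8, 10, 7, 1, so Row commits to B. Subgame-perfect outcome: (B, Z) with payoffs (10, 11).
For the simultaneous game, intersect best replies.
Row's best replies: W→B; X→A; Y→D; Z→C.
Column's best replies: A→X; B→Z; C→Y; D→W.
Only (A, X) has each player best-responding; Nash payoffs (8, 11).
Sequential outcome (B, Z) differs from the Nash profile (A, X).

no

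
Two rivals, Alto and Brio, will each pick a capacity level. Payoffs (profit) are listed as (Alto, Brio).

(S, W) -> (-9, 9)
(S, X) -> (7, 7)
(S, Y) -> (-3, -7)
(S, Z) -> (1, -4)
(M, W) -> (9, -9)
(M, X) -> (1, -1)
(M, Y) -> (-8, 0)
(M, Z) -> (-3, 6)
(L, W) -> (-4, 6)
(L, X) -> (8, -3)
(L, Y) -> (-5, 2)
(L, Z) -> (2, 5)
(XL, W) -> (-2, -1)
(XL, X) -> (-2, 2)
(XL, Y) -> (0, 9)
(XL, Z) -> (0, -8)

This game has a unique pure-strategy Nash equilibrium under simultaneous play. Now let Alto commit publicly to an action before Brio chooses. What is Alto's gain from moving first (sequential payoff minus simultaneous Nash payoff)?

Work backward from Brio's decision.
- S: BR = W, leader payoff -9.
- M: BR = Z, leader payoff -3.
- L: BR = W, leader payoff -4.
- XL: BR = Y, leader payoff 0.
Maximizing over -9, -3, -4, 0, Alto chooses XL. Subgame-perfect outcome: (XL, Y) with payoffs (0, 9).
Now find the simultaneous Nash equilibrium.
Alto's best replies: W→M; X→L; Y→XL; Z→L.
Brio's best replies: S→W; M→Z; L→W; XL→Y.
Only (XL, Y) has each player best-responding; Nash payoffs (0, 9).
Alto's commitment gain: 0 − 0 = 0.

0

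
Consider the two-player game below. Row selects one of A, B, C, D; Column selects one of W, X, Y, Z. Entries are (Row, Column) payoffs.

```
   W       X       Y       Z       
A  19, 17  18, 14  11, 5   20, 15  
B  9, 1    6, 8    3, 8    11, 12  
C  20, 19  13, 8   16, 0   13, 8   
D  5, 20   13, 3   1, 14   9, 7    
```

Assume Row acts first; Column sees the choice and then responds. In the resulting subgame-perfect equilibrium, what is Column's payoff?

19

Column best-responds to each possible Row move:
- A: Column compares 17, 14, 5, 15 and picks W; Row would get 19.
- B: Column compares 1, 8, 8, 12 and picks Z; Row would get 11.
- C: Column compares 19, 8, 0, 8 and picks W; Row would get 20.
- D: Column compares 20, 3, 14, 7 and picks W; Row would get 5.
Maximizing over 19, 11, 20, 5, Row chooses C. Subgame-perfect outcome: (C, W) with payoffs (20, 19).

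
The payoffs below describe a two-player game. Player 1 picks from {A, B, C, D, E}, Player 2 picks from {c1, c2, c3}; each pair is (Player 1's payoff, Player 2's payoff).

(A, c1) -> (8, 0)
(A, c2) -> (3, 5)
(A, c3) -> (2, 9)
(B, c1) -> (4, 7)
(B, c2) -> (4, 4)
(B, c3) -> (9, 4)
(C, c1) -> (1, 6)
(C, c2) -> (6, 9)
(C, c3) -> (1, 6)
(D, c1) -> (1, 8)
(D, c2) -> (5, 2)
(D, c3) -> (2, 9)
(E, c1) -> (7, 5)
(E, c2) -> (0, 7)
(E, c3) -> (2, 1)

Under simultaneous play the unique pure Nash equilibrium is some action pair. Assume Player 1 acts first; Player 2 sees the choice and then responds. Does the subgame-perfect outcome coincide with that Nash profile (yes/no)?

Backward induction with Player 1 moving first.
- A → Player 2 plays c3 (best of 0, 5, 9); Player 1 gets 2.
- B → Player 2 plays c1 (best of 7, 4, 4); Player 1 gets 4.
- C → Player 2 plays c2 (best of 6, 9, 6); Player 1 gets 6.
- D → Player 2 plays c3 (best of 8, 2, 9); Player 1 gets 2.
- E → Player 2 plays c2 (best of 5, 7, 1); Player 1 gets 0.
Among 2, 4, 6, 2, 0, the best is 6 at C. Subgame-perfect outcome: (C, c2) with payoffs (6, 9).
For the simultaneous game, intersect best replies.
Player 1's best replies: c1→A; c2→C; c3→B.
Player 2's best replies: A→c3; B→c1; C→c2; D→c3; E→c2.
Only (C, c2) has each player best-responding; Nash payoffs (6, 9).
Sequential outcome (C, c2) coincides with the Nash profile (C, c2).

yes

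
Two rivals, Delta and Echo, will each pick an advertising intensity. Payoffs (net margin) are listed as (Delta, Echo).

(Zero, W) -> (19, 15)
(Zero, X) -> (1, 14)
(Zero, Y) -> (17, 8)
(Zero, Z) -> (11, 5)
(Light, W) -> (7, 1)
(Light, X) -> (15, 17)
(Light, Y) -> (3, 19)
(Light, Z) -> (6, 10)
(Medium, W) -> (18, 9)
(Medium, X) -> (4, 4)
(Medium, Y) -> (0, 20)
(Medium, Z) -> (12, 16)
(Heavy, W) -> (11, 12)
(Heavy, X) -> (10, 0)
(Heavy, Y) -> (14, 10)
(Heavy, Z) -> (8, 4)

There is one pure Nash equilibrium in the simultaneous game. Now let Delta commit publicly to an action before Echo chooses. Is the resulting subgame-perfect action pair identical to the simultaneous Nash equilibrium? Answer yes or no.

Work backward from Echo's decision.
- Zero → Echo plays W (best of 15, 14, 8, 5); Delta gets 19.
- Light → Echo plays Y (best of 1, 17, 19, 10); Delta gets 3.
- Medium → Echo plays Y (best of 9, 4, 20, 16); Delta gets 0.
- Heavy → Echo plays W (best of 12, 0, 10, 4); Delta gets 11.
Maximizing over 19, 3, 0, 11, Delta chooses Zero. Subgame-perfect outcome: (Zero, W) with payoffs (19, 15).
Now find the simultaneous Nash equilibrium.
Delta's best replies: W→Zero; X→Light; Y→Zero; Z→Medium.
Echo's best replies: Zero→W; Light→Y; Medium→Y; Heavy→W.
The unique mutual best reply is (Zero, W), giving (19, 15).
Sequential outcome (Zero, W) coincides with the Nash profile (Zero, W).

yes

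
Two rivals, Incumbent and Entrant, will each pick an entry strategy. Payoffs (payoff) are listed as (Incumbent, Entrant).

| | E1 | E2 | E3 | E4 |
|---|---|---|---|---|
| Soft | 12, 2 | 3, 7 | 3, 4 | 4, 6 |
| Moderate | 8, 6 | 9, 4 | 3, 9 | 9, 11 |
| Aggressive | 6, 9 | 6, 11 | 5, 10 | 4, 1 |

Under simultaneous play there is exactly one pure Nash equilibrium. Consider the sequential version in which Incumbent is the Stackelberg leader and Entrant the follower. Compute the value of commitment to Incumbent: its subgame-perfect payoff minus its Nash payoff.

0

Backward induction with Incumbent moving first.
- Soft: BR = E2, leader payoff 3.
- Moderate: BR = E4, leader payoff 9.
- Aggressive: BR = E2, leader payoff 6.
Among 3, 9, 6, the best is 9 at Moderate. Subgame-perfect outcome: (Moderate, E4) with payoffs (9, 11).
For the simultaneous game, intersect best replies.
Incumbent's best replies: E1→Soft; E2→Moderate; E3→Aggressive; E4→Moderate.
Entrant's best replies: Soft→E2; Moderate→E4; Aggressive→E2.
Only (Moderate, E4) has each player best-responding; Nash payoffs (9, 11).
Incumbent's commitment gain: 9 − 9 = 0.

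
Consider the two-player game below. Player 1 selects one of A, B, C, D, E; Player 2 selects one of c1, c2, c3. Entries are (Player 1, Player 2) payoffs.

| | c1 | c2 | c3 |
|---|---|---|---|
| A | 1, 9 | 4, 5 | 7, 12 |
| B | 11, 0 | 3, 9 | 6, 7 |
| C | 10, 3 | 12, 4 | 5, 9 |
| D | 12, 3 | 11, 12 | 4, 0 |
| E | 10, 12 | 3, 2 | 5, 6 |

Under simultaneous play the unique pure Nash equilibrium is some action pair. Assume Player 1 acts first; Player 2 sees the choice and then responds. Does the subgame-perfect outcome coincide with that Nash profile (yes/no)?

no

Work backward from Player 2's decision.
- A: Player 2 compares 9, 5, 12 and picks c3; Player 1 would get 7.
- B: Player 2 compares 0, 9, 7 and picks c2; Player 1 would get 3.
- C: Player 2 compares 3, 4, 9 and picks c3; Player 1 would get 5.
- D: Player 2 compares 3, 12, 0 and picks c2; Player 1 would get 11.
- E: Player 2 compares 12, 2, 6 and picks c1; Player 1 would get 10.
Maximizing over 7, 3, 5, 11, 10, Player 1 chooses D. Subgame-perfect outcome: (D, c2) with payoffs (11, 12).
Now find the simultaneous Nash equilibrium.
Player 1's best replies: c1→D; c2→C; c3→A.
Player 2's best replies: A→c3; B→c2; C→c3; D→c2; E→c1.
The unique mutual best reply is (A, c3), giving (7, 12).
Sequential outcome (D, c2) differs from the Nash profile (A, c3).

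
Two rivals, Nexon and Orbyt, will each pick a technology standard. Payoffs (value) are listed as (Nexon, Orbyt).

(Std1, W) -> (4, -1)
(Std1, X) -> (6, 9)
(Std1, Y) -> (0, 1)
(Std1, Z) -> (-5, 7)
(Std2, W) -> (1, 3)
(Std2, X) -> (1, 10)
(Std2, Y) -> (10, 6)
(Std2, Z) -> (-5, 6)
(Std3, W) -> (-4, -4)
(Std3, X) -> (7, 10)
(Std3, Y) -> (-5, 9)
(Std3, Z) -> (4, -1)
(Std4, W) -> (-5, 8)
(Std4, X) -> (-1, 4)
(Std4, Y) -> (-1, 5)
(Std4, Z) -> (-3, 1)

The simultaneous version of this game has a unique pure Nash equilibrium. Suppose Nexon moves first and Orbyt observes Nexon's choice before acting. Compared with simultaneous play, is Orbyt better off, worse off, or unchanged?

Orbyt best-responds to each possible Nexon move:
- Std1 → Orbyt plays X (best of -1, 9, 1, 7); Nexon gets 6.
- Std2 → Orbyt plays X (best of 3, 10, 6, 6); Nexon gets 1.
- Std3 → Orbyt plays X (best of -4, 10, 9, -1); Nexon gets 7.
- Std4 → Orbyt plays W (best of 8, 4, 5, 1); Nexon gets -5.
Maximizing over 6, 1, 7, -5, Nexon chooses Std3. Subgame-perfect outcome: (Std3, X) with payoffs (7, 10).
Under simultaneous play:
Nexon's best replies: W→Std1; X→Std3; Y→Std2; Z→Std3.
Orbyt's best replies: Std1→X; Std2→X; Std3→X; Std4→W.
Only (Std3, X) has each player best-responding; Nash payoffs (7, 10).
Orbyt earns 10 sequentially versus 10 at the Nash outcome: unchanged.

unchanged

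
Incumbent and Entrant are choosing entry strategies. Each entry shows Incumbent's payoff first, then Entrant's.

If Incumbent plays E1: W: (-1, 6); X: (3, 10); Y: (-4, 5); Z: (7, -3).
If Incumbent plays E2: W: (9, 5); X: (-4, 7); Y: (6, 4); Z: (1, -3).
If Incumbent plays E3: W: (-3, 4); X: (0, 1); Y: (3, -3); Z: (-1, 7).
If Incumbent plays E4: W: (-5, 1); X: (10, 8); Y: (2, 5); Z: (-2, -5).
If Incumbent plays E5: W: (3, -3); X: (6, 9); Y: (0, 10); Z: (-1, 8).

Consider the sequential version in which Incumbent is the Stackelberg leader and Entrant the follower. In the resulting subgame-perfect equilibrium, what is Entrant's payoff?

8

Backward induction with Incumbent moving first.
- E1: Entrant compares 6, 10, 5, -3 and picks X; Incumbent would get 3.
- E2: Entrant compares 5, 7, 4, -3 and picks X; Incumbent would get -4.
- E3: Entrant compares 4, 1, -3, 7 and picks Z; Incumbent would get -1.
- E4: Entrant compares 1, 8, 5, -5 and picks X; Incumbent would get 10.
- E5: Entrant compares -3, 9, 10, 8 and picks Y; Incumbent would get 0.
Incumbent's induced payoffs are 3, -4, -1, 10, 0, so Incumbent commits to E4. Subgame-perfect outcome: (E4, X) with payoffs (10, 8).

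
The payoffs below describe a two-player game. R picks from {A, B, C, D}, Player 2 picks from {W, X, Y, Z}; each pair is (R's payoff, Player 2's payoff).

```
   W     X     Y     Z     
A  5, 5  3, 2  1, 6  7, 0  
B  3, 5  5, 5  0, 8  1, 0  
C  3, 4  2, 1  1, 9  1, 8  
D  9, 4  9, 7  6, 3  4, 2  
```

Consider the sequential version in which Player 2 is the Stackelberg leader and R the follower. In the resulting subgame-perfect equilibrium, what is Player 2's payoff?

Work backward from R's decision.
- W: R compares 5, 3, 3, 9 and picks D; Player 2 would get 4.
- X: R compares 3, 5, 2, 9 and picks D; Player 2 would get 7.
- Y: R compares 1, 0, 1, 6 and picks D; Player 2 would get 3.
- Z: R compares 7, 1, 1, 4 and picks A; Player 2 would get 0.
Among 4, 7, 3, 0, the best is 7 at X. Subgame-perfect outcome: (D, X) with payoffs (9, 7).

7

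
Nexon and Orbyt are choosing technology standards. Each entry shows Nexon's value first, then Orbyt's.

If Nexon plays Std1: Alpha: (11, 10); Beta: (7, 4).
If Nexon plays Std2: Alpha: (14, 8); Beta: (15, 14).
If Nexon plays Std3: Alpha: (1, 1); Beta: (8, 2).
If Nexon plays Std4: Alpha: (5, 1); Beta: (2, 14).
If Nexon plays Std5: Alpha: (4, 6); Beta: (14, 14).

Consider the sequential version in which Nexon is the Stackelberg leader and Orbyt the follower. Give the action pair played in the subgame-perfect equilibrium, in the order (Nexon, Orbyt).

(Std2, Beta)

Work backward from Orbyt's decision.
- Std1 → Orbyt plays Alpha (best of 10, 4); Nexon gets 11.
- Std2 → Orbyt plays Beta (best of 8, 14); Nexon gets 15.
- Std3 → Orbyt plays Beta (best of 1, 2); Nexon gets 8.
- Std4 → Orbyt plays Beta (best of 1, 14); Nexon gets 2.
- Std5 → Orbyt plays Beta (best of 6, 14); Nexon gets 14.
Nexon's induced payoffs are 11, 15, 8, 2, 14, so Nexon commits to Std2. Subgame-perfect outcome: (Std2, Beta) with payoffs (15, 14).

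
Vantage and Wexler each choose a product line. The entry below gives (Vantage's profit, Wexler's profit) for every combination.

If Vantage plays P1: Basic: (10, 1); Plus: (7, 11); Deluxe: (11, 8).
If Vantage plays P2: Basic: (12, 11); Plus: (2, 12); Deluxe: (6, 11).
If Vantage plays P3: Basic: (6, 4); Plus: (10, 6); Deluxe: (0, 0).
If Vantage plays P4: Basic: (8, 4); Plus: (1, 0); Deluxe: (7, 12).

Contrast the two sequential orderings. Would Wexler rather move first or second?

first

If Vantage leads: Wexler's best replies are P1→Plus, P2→Plus, P3→Plus, P4→Deluxe; Vantage's induced payoffs 7, 2, 10, 7; outcome (P3, Plus), payoffs (10, 6).
If Wexler leads: Vantage's best replies are Basic→P2, Plus→P3, Deluxe→P1; Wexler's induced payoffs 11, 6, 8; outcome (P2, Basic), payoffs (12, 11).
Wexler gets 11 moving first and 6 moving second, so Wexler prefers to move first.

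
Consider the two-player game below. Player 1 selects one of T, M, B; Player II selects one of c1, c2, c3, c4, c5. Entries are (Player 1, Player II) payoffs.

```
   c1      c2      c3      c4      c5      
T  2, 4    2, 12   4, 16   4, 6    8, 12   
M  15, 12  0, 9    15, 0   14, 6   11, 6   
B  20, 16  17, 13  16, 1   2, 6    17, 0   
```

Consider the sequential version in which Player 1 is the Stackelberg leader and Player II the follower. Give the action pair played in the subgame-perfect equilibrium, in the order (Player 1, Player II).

Player II best-responds to each possible Player 1 move:
- T: Player II compares 4, 12, 16, 6, 12 and picks c3; Player 1 would get 4.
- M: Player II compares 12, 9, 0, 6, 6 and picks c1; Player 1 would get 15.
- B: Player II compares 16, 13, 1, 6, 0 and picks c1; Player 1 would get 20.
Among 4, 15, 20, the best is 20 at B. Subgame-perfect outcome: (B, c1) with payoffs (20, 16).

(B, c1)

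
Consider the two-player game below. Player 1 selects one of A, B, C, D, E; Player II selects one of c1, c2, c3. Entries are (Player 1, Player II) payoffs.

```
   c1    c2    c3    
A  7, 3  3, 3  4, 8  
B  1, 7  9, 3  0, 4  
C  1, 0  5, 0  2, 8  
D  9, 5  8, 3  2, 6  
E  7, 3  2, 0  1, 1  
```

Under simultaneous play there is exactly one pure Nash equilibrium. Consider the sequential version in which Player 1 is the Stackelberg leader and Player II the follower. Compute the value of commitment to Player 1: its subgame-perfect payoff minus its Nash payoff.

Solve by backward induction (Player 1 leads).
- A → Player II plays c3 (best of 3, 3, 8); Player 1 gets 4.
- B → Player II plays c1 (best of 7, 3, 4); Player 1 gets 1.
- C → Player II plays c3 (best of 0, 0, 8); Player 1 gets 2.
- D → Player II plays c3 (best of 5, 3, 6); Player 1 gets 2.
- E → Player II plays c1 (best of 3, 0, 1); Player 1 gets 7.
Among 4, 1, 2, 2, 7, the best is 7 at E. Subgame-perfect outcome: (E, c1) with payoffs (7, 3).
For the simultaneous game, intersect best replies.
Player 1's best replies: c1→D; c2→B; c3→A.
Player II's best replies: A→c3; B→c1; C→c3; D→c3; E→c1.
The unique mutual best reply is (A, c3), giving (4, 8).
Player 1's commitment gain: 7 − 4 = 3.

3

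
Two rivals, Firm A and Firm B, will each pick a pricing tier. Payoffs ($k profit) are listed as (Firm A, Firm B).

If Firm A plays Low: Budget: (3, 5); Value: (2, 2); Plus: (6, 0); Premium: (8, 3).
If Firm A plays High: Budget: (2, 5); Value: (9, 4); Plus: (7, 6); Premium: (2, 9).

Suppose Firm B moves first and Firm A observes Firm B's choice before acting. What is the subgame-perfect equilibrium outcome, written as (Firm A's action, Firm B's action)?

(High, Plus)

Backward induction with Firm B moving first.
- Budget: Firm A compares 3, 2 and picks Low; Firm B would get 5.
- Value: Firm A compares 2, 9 and picks High; Firm B would get 4.
- Plus: Firm A compares 6, 7 and picks High; Firm B would get 6.
- Premium: Firm A compares 8, 2 and picks Low; Firm B would get 3.
Among 5, 4, 6, 3, the best is 6 at Plus. Subgame-perfect outcome: (High, Plus) with payoffs (7, 6).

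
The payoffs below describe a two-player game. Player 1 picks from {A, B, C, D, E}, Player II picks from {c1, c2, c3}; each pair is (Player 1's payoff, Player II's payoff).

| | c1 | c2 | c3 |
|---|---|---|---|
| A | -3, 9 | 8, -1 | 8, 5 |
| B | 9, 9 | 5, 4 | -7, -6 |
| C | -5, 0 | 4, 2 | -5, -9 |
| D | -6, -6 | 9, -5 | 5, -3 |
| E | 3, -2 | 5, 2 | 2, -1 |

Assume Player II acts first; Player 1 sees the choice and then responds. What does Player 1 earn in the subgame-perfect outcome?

Backward induction with Player II moving first.
- c1 → Player 1 plays B (best of -3, 9, -5, -6, 3); Player II gets 9.
- c2 → Player 1 plays D (best of 8, 5, 4, 9, 5); Player II gets -5.
- c3 → Player 1 plays A (best of 8, -7, -5, 5, 2); Player II gets 5.
Maximizing over 9, -5, 5, Player II chooses c1. Subgame-perfect outcome: (B, c1) with payoffs (9, 9).

9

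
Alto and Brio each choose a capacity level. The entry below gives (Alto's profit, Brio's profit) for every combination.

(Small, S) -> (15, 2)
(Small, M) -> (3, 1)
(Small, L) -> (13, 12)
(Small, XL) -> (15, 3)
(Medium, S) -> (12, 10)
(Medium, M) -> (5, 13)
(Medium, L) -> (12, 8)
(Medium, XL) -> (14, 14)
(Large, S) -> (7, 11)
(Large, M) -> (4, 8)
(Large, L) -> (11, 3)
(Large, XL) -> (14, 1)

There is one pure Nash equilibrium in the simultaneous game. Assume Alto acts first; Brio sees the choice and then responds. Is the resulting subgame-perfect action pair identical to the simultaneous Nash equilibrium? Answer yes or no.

no

Brio best-responds to each possible Alto move:
- Small: Brio compares 2, 1, 12, 3 and picks L; Alto would get 13.
- Medium: Brio compares 10, 13, 8, 14 and picks XL; Alto would get 14.
- Large: Brio compares 11, 8, 3, 1 and picks S; Alto would get 7.
Among 13, 14, 7, the best is 14 at Medium. Subgame-perfect outcome: (Medium, XL) with payoffs (14, 14).
Now find the simultaneous Nash equilibrium.
Alto's best replies: S→Small; M→Medium; L→Small; XL→Small.
Brio's best replies: Small→L; Medium→XL; Large→S.
Only (Small, L) has each player best-responding; Nash payoffs (13, 12).
Sequential outcome (Medium, XL) differs from the Nash profile (Small, L).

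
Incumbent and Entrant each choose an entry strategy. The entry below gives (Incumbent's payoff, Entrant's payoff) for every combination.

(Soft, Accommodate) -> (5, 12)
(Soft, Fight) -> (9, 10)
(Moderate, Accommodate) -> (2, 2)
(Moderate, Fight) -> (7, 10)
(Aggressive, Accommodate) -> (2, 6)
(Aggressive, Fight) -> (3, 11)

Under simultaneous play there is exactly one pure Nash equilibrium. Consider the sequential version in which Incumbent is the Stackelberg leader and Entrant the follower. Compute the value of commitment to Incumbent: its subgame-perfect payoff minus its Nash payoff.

2

Solve by backward induction (Incumbent leads).
- Soft: Entrant compares 12, 10 and picks Accommodate; Incumbent would get 5.
- Moderate: Entrant compares 2, 10 and picks Fight; Incumbent would get 7.
- Aggressive: Entrant compares 6, 11 and picks Fight; Incumbent would get 3.
Incumbent's induced payoffs are 5, 7, 3, so Incumbent commits to Moderate. Subgame-perfect outcome: (Moderate, Fight) with payoffs (7, 10).
Under simultaneous play:
Incumbent's best replies: Accommodate→Soft; Fight→Soft.
Entrant's best replies: Soft→Accommodate; Moderate→Fight; Aggressive→Fight.
The unique mutual best reply is (Soft, Accommodate), giving (5, 12).
Incumbent's commitment gain: 7 − 5 = 2.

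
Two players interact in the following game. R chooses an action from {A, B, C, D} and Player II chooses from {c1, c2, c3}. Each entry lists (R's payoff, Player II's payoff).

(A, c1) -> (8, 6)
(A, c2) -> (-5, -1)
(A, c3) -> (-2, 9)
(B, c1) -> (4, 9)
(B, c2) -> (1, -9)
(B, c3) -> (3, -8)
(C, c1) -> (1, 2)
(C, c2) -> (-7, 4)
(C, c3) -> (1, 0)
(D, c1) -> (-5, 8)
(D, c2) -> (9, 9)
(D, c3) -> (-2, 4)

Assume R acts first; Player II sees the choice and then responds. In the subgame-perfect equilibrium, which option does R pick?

D

Work backward from Player II's decision.
- A: BR = c3, leader payoff -2.
- B: BR = c1, leader payoff 4.
- C: BR = c2, leader payoff -7.
- D: BR = c2, leader payoff 9.
Among -2, 4, -7, 9, the best is 9 at D. Subgame-perfect outcome: (D, c2) with payoffs (9, 9).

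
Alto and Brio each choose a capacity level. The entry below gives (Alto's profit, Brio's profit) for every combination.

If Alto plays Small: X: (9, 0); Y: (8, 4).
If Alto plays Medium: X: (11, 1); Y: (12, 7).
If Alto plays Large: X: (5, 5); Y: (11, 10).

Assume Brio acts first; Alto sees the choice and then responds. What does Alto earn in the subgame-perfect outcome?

12

Backward induction with Brio moving first.
- X: Alto compares 9, 11, 5 and picks Medium; Brio would get 1.
- Y: Alto compares 8, 12, 11 and picks Medium; Brio would get 7.
Among 1, 7, the best is 7 at Y. Subgame-perfect outcome: (Medium, Y) with payoffs (12, 7).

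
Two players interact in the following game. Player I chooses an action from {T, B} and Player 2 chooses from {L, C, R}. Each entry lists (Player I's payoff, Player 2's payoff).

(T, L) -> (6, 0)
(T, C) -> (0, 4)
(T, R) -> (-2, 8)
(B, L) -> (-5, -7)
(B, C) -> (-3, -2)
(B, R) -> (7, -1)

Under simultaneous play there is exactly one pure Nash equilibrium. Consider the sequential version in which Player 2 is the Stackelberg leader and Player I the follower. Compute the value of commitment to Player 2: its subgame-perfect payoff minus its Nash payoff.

Backward induction with Player 2 moving first.
- L: Player I compares 6, -5 and picks T; Player 2 would get 0.
- C: Player I compares 0, -3 and picks T; Player 2 would get 4.
- R: Player I compares -2, 7 and picks B; Player 2 would get -1.
Player 2's induced payoffs are 0, 4, -1, so Player 2 commits to C. Subgame-perfect outcome: (T, C) with payoffs (0, 4).
Now find the simultaneous Nash equilibrium.
Player I's best replies: L→T; C→T; R→B.
Player 2's best replies: T→R; B→R.
The unique mutual best reply is (B, R), giving (7, -1).
Player 2's commitment gain: 4 − -1 = 5.

5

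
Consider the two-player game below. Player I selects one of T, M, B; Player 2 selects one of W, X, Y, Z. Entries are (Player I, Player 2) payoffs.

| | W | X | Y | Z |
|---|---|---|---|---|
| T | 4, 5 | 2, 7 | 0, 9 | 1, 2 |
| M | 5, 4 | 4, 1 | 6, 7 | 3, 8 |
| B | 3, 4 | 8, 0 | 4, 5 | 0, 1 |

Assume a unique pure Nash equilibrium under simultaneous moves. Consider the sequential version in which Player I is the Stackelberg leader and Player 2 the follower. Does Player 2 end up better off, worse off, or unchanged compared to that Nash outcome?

worse off

Backward induction with Player I moving first.
- T → Player 2 plays Y (best of 5, 7, 9, 2); Player I gets 0.
- M → Player 2 plays Z (best of 4, 1, 7, 8); Player I gets 3.
- B → Player 2 plays Y (best of 4, 0, 5, 1); Player I gets 4.
Player I's induced payoffs are 0, 3, 4, so Player I commits to B. Subgame-perfect outcome: (B, Y) with payoffs (4, 5).
For the simultaneous game, intersect best replies.
Player I's best replies: W→M; X→B; Y→M; Z→M.
Player 2's best replies: T→Y; M→Z; B→Y.
Only (M, Z) has each player best-responding; Nash payoffs (3, 8).
Player 2 earns 5 sequentially versus 8 at the Nash outcome: worse off.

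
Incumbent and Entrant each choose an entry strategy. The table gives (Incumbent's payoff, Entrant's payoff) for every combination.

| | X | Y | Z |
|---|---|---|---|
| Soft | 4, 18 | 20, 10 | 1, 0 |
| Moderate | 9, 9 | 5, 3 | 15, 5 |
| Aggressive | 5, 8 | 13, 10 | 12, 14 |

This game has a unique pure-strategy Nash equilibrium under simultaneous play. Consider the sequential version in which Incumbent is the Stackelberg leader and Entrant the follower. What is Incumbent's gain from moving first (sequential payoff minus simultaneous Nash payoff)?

3

Entrant best-responds to each possible Incumbent move:
- Soft: Entrant compares 18, 10, 0 and picks X; Incumbent would get 4.
- Moderate: Entrant compares 9, 3, 5 and picks X; Incumbent would get 9.
- Aggressive: Entrant compares 8, 10, 14 and picks Z; Incumbent would get 12.
Incumbent's induced payoffs are 4, 9, 12, so Incumbent commits to Aggressive. Subgame-perfect outcome: (Aggressive, Z) with payoffs (12, 14).
Under simultaneous play:
Incumbent's best replies: X→Moderate; Y→Soft; Z→Moderate.
Entrant's best replies: Soft→X; Moderate→X; Aggressive→Z.
The unique mutual best reply is (Moderate, X), giving (9, 9).
Incumbent's commitment gain: 12 − 9 = 3.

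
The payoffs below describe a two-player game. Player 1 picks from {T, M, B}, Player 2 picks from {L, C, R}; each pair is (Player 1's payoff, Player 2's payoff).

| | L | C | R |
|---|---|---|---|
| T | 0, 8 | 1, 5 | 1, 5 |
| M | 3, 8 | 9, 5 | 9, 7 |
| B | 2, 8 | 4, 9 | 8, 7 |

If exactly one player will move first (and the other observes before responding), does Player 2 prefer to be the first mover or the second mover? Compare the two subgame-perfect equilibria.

If Player 1 leads: Player 2's best replies are T→L, M→L, B→C; Player 1's induced payoffs 0, 3, 4; outcome (B, C), payoffs (4, 9).
If Player 2 leads: Player 1's best replies are L→M, C→M, R→M; Player 2's induced payoffs 8, 5, 7; outcome (M, L), payoffs (3, 8).
Player 2 gets 8 moving first and 9 moving second, so Player 2 prefers to move second.

second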